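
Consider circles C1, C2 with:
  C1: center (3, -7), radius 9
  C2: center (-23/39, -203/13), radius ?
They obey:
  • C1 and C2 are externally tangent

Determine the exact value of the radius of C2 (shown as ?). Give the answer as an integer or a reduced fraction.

1/3

1. [ext C1·C2]  r_C2² + 18r_C2 − 55/9 = 0  ⇒  r_C2 = 1/3 (r>0 drops 1)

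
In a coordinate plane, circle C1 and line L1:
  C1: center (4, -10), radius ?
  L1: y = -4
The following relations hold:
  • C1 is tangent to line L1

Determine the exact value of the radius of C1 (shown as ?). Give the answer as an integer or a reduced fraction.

1. [C1‖L1]  r_C1² − 36 = 0  ⇒  r_C1 = 6 (r>0 drops 1)

6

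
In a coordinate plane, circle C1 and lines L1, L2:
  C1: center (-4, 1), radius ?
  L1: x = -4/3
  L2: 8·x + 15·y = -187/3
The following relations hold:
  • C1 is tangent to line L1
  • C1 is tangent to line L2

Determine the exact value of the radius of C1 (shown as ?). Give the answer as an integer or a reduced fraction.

1. [C1‖L1]  r_C1² − 64/9 = 0  ⇒  r_C1 = 8/3 (r>0 drops 1)
2. [C1‖L2]  r_C1² − 64/9 = 0  ⇒  r_C1 = 8/3 (r>0 drops 1)

8/3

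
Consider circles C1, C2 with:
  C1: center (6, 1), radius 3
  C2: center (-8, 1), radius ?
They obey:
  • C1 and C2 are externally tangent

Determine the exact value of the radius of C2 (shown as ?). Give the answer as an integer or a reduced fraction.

1. [ext C1·C2]  r_C2² + 6r_C2 − 187 = 0  ⇒  r_C2 = 11 (r>0 drops 1)

11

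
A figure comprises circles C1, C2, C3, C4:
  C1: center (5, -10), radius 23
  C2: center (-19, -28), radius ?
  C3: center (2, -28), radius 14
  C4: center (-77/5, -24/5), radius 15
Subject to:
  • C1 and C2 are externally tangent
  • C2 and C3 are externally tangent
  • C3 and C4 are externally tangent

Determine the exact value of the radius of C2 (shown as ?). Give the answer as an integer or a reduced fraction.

1. [ext C1·C2]  r_C2² + 46r_C2 − 371 = 0  ⇒  r_C2 = 7 (r>0 drops 1)
2. [ext C2·C3]  r_C2² + 28r_C2 − 245 = 0  ⇒  r_C2 = 7 (r>0 drops 1)

7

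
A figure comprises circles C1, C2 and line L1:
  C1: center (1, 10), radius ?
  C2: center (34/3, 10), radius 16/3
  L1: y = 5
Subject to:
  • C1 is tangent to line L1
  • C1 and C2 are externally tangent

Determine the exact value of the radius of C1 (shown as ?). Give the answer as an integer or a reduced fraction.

5

1. [C1‖L1]  r_C1² − 25 = 0  ⇒  r_C1 = 5 (r>0 drops 1)
2. [ext C1·C2]  r_C1² + (32/3)r_C1 − 235/3 = 0  ⇒  r_C1 = 5 (r>0 drops 1)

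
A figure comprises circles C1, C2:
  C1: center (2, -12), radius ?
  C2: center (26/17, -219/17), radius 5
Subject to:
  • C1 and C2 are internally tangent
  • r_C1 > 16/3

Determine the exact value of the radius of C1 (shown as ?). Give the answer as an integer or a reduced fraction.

6

1. [int C1,C2]  r_C1² − 10r_C1 + 24 = 0  ⇒  r_C1 = 4 or 6
2. given r_C1 > 16/3: keep 6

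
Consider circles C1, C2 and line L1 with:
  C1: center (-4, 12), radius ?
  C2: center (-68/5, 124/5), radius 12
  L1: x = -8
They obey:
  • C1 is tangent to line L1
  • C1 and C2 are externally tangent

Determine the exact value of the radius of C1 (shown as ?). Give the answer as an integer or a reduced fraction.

4

1. [C1‖L1]  r_C1² − 16 = 0  ⇒  r_C1 = 4 (r>0 drops 1)
2. [ext C1·C2]  r_C1² + 24r_C1 − 112 = 0  ⇒  r_C1 = 4 (r>0 drops 1)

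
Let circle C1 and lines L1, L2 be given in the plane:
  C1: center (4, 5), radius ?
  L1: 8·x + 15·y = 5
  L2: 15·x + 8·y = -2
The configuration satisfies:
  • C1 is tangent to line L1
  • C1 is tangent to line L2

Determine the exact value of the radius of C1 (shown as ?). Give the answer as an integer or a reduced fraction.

1. [C1‖L1]  r_C1² − 36 = 0  ⇒  r_C1 = 6 (r>0 drops 1)
2. [C1‖L2]  r_C1² − 36 = 0  ⇒  r_C1 = 6 (r>0 drops 1)

6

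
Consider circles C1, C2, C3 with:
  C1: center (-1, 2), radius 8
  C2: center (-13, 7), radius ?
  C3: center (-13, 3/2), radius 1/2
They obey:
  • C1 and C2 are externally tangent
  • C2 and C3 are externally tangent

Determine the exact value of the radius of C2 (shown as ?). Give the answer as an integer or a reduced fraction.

1. [ext C1·C2]  r_C2² + 16r_C2 − 105 = 0  ⇒  r_C2 = 5 (r>0 drops 1)
2. [ext C2·C3]  r_C2² + 1r_C2 − 30 = 0  ⇒  r_C2 = 5 (r>0 drops 1)

5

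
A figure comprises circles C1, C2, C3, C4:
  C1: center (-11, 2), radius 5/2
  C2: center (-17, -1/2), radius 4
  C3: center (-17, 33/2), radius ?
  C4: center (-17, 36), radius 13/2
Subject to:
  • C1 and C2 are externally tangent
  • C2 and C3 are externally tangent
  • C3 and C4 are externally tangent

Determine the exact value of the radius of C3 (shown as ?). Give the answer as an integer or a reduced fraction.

13

1. [ext C2·C3]  r_C3² + 8r_C3 − 273 = 0  ⇒  r_C3 = 13 (r>0 drops 1)
2. [ext C3·C4]  r_C3² + 13r_C3 − 338 = 0  ⇒  r_C3 = 13 (r>0 drops 1)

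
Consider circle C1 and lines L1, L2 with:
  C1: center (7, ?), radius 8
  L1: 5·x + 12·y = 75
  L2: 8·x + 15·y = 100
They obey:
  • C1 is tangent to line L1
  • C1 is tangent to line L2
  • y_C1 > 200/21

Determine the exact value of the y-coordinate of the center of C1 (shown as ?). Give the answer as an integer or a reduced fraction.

12

1. [C1‖L1]  y_C1² − (20/3)y_C1 − 64 = 0  ⇒  y_C1 = -16/3 or 12
2. [C1‖L2]  y_C1² − (88/15)y_C1 − 368/5 = 0  ⇒  y_C1 = -92/15 or 12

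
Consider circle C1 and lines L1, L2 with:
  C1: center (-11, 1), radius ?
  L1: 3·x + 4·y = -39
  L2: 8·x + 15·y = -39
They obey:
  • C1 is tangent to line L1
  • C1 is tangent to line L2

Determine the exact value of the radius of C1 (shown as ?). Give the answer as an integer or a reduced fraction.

2

1. [C1‖L1]  r_C1² − 4 = 0  ⇒  r_C1 = 2 (r>0 drops 1)
2. [C1‖L2]  r_C1² − 4 = 0  ⇒  r_C1 = 2 (r>0 drops 1)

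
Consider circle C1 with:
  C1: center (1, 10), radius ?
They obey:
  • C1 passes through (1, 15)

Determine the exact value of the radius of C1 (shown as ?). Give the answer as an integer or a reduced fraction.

5

1. [C1∋P]  r_C1² − 25 = 0  ⇒  r_C1 = 5 (r>0 drops 1)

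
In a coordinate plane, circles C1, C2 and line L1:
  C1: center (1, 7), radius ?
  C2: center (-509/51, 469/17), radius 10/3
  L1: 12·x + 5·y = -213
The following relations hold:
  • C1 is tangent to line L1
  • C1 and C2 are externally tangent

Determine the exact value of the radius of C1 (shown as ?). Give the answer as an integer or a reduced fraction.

1. [C1‖L1]  r_C1² − 400 = 0  ⇒  r_C1 = 20 (r>0 drops 1)
2. [ext C1·C2]  r_C1² + (20/3)r_C1 − 1600/3 = 0  ⇒  r_C1 = 20 (r>0 drops 1)

20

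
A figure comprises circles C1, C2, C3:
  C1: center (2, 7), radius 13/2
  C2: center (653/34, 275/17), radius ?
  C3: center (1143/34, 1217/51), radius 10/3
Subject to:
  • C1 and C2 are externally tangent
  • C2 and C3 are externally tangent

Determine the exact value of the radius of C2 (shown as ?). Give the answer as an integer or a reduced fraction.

1. [ext C1·C2]  r_C2² + 13r_C2 − 338 = 0  ⇒  r_C2 = 13 (r>0 drops 1)
2. [ext C2·C3]  r_C2² + (20/3)r_C2 − 767/3 = 0  ⇒  r_C2 = 13 (r>0 drops 1)

13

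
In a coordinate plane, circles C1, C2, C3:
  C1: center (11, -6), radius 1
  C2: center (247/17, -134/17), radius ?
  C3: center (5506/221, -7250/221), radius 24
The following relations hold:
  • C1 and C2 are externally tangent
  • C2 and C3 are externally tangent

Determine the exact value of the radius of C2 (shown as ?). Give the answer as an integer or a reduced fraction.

1. [ext C1·C2]  r_C2² + 2r_C2 − 15 = 0  ⇒  r_C2 = 3 (r>0 drops 1)
2. [ext C2·C3]  r_C2² + 48r_C2 − 153 = 0  ⇒  r_C2 = 3 (r>0 drops 1)

3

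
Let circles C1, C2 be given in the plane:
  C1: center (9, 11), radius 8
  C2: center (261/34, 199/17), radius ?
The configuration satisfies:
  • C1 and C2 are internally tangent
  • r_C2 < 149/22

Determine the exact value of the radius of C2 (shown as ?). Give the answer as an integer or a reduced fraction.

1. [int C1,C2]  r_C2² − 16r_C2 + 247/4 = 0  ⇒  r_C2 = 13/2 or 19/2
2. given r_C2 < 149/22: keep 13/2

13/2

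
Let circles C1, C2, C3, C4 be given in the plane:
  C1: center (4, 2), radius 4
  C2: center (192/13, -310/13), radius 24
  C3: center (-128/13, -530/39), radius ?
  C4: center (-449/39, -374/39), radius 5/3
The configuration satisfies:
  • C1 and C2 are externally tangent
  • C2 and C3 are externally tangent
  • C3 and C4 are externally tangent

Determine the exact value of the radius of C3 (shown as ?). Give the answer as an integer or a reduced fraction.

1. [ext C2·C3]  r_C3² + 48r_C3 − 1216/9 = 0  ⇒  r_C3 = 8/3 (r>0 drops 1)
2. [ext C3·C4]  r_C3² + (10/3)r_C3 − 16 = 0  ⇒  r_C3 = 8/3 (r>0 drops 1)

8/3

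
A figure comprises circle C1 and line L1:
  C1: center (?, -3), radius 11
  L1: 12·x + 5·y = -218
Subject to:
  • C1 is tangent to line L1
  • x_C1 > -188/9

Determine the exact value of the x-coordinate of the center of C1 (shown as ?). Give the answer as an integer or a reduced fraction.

-5

1. [C1‖L1]  x_C1² + (203/6)x_C1 + 865/6 = 0  ⇒  x_C1 = -173/6 or -5
2. given x_C1 > -188/9: keep -5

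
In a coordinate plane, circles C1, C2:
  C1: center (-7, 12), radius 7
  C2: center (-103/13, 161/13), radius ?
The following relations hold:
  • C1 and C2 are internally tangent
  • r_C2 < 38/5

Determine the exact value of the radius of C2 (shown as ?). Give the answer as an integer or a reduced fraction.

6

1. [int C1,C2]  r_C2² − 14r_C2 + 48 = 0  ⇒  r_C2 = 6 or 8
2. given r_C2 < 38/5: keep 6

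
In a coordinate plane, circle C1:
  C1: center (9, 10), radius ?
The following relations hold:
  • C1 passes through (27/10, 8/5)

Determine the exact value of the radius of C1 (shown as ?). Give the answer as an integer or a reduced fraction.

21/2

1. [C1∋P]  r_C1² − 441/4 = 0  ⇒  r_C1 = 21/2 (r>0 drops 1)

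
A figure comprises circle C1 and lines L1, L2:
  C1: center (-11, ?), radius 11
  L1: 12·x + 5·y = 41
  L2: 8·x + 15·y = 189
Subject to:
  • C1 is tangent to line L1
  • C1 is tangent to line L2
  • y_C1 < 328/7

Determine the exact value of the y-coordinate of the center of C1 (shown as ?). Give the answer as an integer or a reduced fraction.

6

1. [C1‖L1]  y_C1² − (346/5)y_C1 + 1896/5 = 0  ⇒  y_C1 = 6 or 316/5
2. [C1‖L2]  y_C1² − (554/15)y_C1 + 928/5 = 0  ⇒  y_C1 = 6 or 464/15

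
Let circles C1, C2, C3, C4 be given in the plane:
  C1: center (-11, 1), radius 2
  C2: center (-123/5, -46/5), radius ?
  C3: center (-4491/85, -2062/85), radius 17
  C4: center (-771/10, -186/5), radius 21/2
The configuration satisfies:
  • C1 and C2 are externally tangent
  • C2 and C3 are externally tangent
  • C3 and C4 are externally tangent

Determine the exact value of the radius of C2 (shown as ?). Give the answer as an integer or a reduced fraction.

15

1. [ext C1·C2]  r_C2² + 4r_C2 − 285 = 0  ⇒  r_C2 = 15 (r>0 drops 1)
2. [ext C2·C3]  r_C2² + 34r_C2 − 735 = 0  ⇒  r_C2 = 15 (r>0 drops 1)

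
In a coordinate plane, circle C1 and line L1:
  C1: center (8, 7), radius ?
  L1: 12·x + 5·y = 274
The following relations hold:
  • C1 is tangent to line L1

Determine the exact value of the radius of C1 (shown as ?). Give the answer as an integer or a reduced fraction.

11

1. [C1‖L1]  r_C1² − 121 = 0  ⇒  r_C1 = 11 (r>0 drops 1)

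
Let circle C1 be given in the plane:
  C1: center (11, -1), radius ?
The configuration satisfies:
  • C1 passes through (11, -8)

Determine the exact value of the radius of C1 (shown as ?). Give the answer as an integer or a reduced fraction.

1. [C1∋P]  r_C1² − 49 = 0  ⇒  r_C1 = 7 (r>0 drops 1)

7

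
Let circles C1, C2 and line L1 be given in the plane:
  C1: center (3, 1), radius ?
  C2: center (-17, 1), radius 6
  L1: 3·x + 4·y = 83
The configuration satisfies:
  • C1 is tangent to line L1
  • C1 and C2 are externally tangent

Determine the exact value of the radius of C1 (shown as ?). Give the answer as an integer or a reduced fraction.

14

1. [C1‖L1]  r_C1² − 196 = 0  ⇒  r_C1 = 14 (r>0 drops 1)
2. [ext C1·C2]  r_C1² + 12r_C1 − 364 = 0  ⇒  r_C1 = 14 (r>0 drops 1)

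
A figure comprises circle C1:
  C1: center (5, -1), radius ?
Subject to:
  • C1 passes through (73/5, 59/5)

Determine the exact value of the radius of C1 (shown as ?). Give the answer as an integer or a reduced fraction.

16

1. [C1∋P]  r_C1² − 256 = 0  ⇒  r_C1 = 16 (r>0 drops 1)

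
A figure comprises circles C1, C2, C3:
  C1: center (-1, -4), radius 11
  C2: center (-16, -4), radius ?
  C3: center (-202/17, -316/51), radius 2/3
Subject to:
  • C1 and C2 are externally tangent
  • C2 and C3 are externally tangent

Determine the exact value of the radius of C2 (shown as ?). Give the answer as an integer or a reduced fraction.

4

1. [ext C1·C2]  r_C2² + 22r_C2 − 104 = 0  ⇒  r_C2 = 4 (r>0 drops 1)
2. [ext C2·C3]  r_C2² + (4/3)r_C2 − 64/3 = 0  ⇒  r_C2 = 4 (r>0 drops 1)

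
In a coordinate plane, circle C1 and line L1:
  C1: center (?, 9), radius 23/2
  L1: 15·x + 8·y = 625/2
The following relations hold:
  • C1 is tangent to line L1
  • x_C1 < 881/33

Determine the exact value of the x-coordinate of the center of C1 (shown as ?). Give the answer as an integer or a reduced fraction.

1. [C1‖L1]  x_C1² − (481/15)x_C1 + 436/5 = 0  ⇒  x_C1 = 3 or 436/15
2. given x_C1 < 881/33: keep 3

3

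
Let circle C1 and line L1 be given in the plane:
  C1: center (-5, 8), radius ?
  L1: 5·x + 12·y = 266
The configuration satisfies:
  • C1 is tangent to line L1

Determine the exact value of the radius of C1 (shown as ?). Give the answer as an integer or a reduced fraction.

15

1. [C1‖L1]  r_C1² − 225 = 0  ⇒  r_C1 = 15 (r>0 drops 1)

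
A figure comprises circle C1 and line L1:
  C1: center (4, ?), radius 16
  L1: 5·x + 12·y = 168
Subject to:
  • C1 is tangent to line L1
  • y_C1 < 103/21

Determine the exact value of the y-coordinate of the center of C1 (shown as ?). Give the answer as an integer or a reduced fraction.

-5

1. [C1‖L1]  y_C1² − (74/3)y_C1 − 445/3 = 0  ⇒  y_C1 = -5 or 89/3
2. given y_C1 < 103/21: keep -5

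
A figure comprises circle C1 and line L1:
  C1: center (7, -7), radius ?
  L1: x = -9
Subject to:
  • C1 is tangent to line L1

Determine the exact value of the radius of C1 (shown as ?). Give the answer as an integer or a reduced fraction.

1. [C1‖L1]  r_C1² − 256 = 0  ⇒  r_C1 = 16 (r>0 drops 1)

16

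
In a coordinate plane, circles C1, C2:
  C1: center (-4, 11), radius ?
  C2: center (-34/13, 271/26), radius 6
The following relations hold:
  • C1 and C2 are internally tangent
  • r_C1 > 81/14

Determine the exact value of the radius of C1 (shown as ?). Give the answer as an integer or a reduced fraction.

1. [int C1,C2]  r_C1² − 12r_C1 + 135/4 = 0  ⇒  r_C1 = 9/2 or 15/2
2. given r_C1 > 81/14: keep 15/2

15/2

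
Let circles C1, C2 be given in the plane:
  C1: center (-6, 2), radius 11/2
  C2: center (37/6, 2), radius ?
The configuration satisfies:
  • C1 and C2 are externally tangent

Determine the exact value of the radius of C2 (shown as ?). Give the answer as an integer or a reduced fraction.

20/3

1. [ext C1·C2]  r_C2² + 11r_C2 − 1060/9 = 0  ⇒  r_C2 = 20/3 (r>0 drops 1)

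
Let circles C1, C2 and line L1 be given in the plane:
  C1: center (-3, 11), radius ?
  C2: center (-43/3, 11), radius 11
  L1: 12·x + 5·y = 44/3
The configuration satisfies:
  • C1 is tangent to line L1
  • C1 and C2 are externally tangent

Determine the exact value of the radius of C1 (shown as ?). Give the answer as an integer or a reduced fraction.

1/3

1. [C1‖L1]  r_C1² − 1/9 = 0  ⇒  r_C1 = 1/3 (r>0 drops 1)
2. [ext C1·C2]  r_C1² + 22r_C1 − 67/9 = 0  ⇒  r_C1 = 1/3 (r>0 drops 1)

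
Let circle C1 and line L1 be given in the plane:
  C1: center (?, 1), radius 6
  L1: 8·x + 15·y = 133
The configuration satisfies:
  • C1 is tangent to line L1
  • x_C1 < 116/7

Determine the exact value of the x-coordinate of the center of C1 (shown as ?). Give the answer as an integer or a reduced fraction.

2

1. [C1‖L1]  x_C1² − (59/2)x_C1 + 55 = 0  ⇒  x_C1 = 2 or 55/2
2. given x_C1 < 116/7: keep 2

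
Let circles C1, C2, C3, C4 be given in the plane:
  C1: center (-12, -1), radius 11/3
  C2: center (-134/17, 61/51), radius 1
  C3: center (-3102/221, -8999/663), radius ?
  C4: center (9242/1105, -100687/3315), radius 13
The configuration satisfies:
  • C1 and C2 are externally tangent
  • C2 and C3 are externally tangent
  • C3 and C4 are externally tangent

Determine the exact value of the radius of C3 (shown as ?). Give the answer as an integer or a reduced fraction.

15

1. [ext C2·C3]  r_C3² + 2r_C3 − 255 = 0  ⇒  r_C3 = 15 (r>0 drops 1)
2. [ext C3·C4]  r_C3² + 26r_C3 − 615 = 0  ⇒  r_C3 = 15 (r>0 drops 1)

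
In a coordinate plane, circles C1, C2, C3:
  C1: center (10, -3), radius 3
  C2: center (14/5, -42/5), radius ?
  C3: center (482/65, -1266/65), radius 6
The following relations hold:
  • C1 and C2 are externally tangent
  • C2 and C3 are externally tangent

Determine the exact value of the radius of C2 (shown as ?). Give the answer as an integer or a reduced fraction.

6

1. [ext C1·C2]  r_C2² + 6r_C2 − 72 = 0  ⇒  r_C2 = 6 (r>0 drops 1)
2. [ext C2·C3]  r_C2² + 12r_C2 − 108 = 0  ⇒  r_C2 = 6 (r>0 drops 1)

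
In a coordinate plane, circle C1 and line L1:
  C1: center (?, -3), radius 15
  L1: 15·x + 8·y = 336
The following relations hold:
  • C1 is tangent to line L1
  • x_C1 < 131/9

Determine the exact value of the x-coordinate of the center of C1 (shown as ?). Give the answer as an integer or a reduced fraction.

1. [C1‖L1]  x_C1² − 48x_C1 + 287 = 0  ⇒  x_C1 = 7 or 41
2. given x_C1 < 131/9: keep 7

7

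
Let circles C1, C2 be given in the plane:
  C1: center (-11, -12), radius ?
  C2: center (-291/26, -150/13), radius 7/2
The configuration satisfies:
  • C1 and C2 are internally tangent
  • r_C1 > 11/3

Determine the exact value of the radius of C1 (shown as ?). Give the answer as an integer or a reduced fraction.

4

1. [int C1,C2]  r_C1² − 7r_C1 + 12 = 0  ⇒  r_C1 = 3 or 4
2. given r_C1 > 11/3: keep 4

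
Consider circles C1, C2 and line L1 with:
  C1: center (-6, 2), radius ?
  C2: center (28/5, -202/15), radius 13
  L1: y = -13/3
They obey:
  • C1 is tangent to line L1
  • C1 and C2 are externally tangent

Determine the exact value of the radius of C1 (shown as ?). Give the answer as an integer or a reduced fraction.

1. [C1‖L1]  r_C1² − 361/9 = 0  ⇒  r_C1 = 19/3 (r>0 drops 1)
2. [ext C1·C2]  r_C1² + 26r_C1 − 1843/9 = 0  ⇒  r_C1 = 19/3 (r>0 drops 1)

19/3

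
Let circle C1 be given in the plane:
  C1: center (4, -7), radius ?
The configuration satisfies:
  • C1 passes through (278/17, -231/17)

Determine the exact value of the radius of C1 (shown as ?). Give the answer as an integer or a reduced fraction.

14

1. [C1∋P]  r_C1² − 196 = 0  ⇒  r_C1 = 14 (r>0 drops 1)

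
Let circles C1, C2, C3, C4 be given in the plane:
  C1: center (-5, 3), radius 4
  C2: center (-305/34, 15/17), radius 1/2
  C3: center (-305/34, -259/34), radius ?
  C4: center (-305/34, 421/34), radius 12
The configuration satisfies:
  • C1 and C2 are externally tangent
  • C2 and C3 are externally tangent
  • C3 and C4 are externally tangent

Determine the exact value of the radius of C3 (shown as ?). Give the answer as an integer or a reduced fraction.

8

1. [ext C2·C3]  r_C3² + 1r_C3 − 72 = 0  ⇒  r_C3 = 8 (r>0 drops 1)
2. [ext C3·C4]  r_C3² + 24r_C3 − 256 = 0  ⇒  r_C3 = 8 (r>0 drops 1)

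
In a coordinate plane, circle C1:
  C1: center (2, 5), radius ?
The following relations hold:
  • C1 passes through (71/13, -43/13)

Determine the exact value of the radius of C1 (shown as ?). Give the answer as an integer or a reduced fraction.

1. [C1∋P]  r_C1² − 81 = 0  ⇒  r_C1 = 9 (r>0 drops 1)

9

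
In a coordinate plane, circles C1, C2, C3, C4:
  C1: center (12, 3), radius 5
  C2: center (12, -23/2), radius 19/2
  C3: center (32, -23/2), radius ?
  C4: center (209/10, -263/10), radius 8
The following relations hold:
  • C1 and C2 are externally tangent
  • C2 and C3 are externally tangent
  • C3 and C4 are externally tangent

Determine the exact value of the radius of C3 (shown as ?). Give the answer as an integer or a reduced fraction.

1. [ext C2·C3]  r_C3² + 19r_C3 − 1239/4 = 0  ⇒  r_C3 = 21/2 (r>0 drops 1)
2. [ext C3·C4]  r_C3² + 16r_C3 − 1113/4 = 0  ⇒  r_C3 = 21/2 (r>0 drops 1)

21/2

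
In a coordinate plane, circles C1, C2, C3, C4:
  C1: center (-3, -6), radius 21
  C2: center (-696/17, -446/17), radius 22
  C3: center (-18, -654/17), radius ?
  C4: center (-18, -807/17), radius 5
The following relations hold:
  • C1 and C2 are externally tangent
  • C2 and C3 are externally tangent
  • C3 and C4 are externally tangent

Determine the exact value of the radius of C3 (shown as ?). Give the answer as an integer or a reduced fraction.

1. [ext C2·C3]  r_C3² + 44r_C3 − 192 = 0  ⇒  r_C3 = 4 (r>0 drops 1)
2. [ext C3·C4]  r_C3² + 10r_C3 − 56 = 0  ⇒  r_C3 = 4 (r>0 drops 1)

4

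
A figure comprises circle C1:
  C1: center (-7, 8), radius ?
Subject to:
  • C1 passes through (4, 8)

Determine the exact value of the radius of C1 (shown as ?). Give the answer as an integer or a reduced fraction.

1. [C1∋P]  r_C1² − 121 = 0  ⇒  r_C1 = 11 (r>0 drops 1)

11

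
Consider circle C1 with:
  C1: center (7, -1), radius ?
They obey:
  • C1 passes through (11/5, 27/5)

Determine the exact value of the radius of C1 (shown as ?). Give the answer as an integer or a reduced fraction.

8

1. [C1∋P]  r_C1² − 64 = 0  ⇒  r_C1 = 8 (r>0 drops 1)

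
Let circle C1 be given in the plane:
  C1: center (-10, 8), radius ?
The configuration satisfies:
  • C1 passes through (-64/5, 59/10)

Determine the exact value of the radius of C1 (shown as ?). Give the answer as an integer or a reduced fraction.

1. [C1∋P]  r_C1² − 49/4 = 0  ⇒  r_C1 = 7/2 (r>0 drops 1)

7/2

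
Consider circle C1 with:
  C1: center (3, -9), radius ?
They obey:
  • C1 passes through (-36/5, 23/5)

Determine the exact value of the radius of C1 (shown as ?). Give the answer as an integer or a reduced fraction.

1. [C1∋P]  r_C1² − 289 = 0  ⇒  r_C1 = 17 (r>0 drops 1)

17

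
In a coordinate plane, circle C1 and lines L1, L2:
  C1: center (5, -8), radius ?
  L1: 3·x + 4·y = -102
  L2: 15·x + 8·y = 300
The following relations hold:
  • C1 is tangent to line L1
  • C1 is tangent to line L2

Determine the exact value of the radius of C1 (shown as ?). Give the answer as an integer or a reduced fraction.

17

1. [C1‖L1]  r_C1² − 289 = 0  ⇒  r_C1 = 17 (r>0 drops 1)
2. [C1‖L2]  r_C1² − 289 = 0  ⇒  r_C1 = 17 (r>0 drops 1)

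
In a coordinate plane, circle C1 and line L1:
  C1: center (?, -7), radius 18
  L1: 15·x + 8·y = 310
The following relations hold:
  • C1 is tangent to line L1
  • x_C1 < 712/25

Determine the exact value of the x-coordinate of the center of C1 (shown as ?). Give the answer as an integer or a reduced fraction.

4

1. [C1‖L1]  x_C1² − (244/5)x_C1 + 896/5 = 0  ⇒  x_C1 = 4 or 224/5
2. given x_C1 < 712/25: keep 4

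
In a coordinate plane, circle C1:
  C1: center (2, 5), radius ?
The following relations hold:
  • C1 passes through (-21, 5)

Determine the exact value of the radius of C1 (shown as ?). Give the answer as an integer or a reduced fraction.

23

1. [C1∋P]  r_C1² − 529 = 0  ⇒  r_C1 = 23 (r>0 drops 1)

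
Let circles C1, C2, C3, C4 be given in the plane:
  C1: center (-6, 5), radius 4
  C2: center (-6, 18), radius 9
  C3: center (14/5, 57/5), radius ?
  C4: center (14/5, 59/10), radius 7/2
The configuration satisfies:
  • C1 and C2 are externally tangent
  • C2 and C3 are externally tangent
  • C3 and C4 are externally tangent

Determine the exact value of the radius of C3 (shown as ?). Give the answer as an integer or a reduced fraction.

1. [ext C2·C3]  r_C3² + 18r_C3 − 40 = 0  ⇒  r_C3 = 2 (r>0 drops 1)
2. [ext C3·C4]  r_C3² + 7r_C3 − 18 = 0  ⇒  r_C3 = 2 (r>0 drops 1)

2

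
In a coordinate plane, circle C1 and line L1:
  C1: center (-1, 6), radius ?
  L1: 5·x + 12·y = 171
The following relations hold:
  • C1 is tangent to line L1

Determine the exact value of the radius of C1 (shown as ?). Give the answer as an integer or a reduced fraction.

8

1. [C1‖L1]  r_C1² − 64 = 0  ⇒  r_C1 = 8 (r>0 drops 1)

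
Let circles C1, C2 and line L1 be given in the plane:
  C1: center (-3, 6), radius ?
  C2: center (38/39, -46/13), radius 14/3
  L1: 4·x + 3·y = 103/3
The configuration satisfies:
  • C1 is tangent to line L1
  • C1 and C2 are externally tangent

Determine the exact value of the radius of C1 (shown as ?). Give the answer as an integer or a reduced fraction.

17/3

1. [C1‖L1]  r_C1² − 289/9 = 0  ⇒  r_C1 = 17/3 (r>0 drops 1)
2. [ext C1·C2]  r_C1² + (28/3)r_C1 − 85 = 0  ⇒  r_C1 = 17/3 (r>0 drops 1)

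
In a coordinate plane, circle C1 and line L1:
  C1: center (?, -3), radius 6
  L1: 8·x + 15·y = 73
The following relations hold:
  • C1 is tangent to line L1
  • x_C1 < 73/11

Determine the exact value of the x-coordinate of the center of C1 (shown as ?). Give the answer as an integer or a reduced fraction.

2

1. [C1‖L1]  x_C1² − (59/2)x_C1 + 55 = 0  ⇒  x_C1 = 2 or 55/2
2. given x_C1 < 73/11: keep 2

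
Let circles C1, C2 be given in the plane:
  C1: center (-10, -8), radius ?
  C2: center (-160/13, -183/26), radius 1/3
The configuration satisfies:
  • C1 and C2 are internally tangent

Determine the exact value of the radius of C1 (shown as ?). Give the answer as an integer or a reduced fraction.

1. [int C1,C2]  r_C1² − (2/3)r_C1 − 221/36 = 0  ⇒  r_C1 = 17/6 (r>0 drops 1)

17/6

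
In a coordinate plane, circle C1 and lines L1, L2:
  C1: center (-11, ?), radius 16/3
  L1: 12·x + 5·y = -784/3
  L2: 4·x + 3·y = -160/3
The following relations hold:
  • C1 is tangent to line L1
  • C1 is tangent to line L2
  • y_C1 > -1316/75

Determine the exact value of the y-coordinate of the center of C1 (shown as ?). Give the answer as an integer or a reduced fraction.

-12

1. [C1‖L1]  y_C1² + (776/15)y_C1 + 2384/5 = 0  ⇒  y_C1 = -596/15 or -12
2. [C1‖L2]  y_C1² + (56/9)y_C1 − 208/3 = 0  ⇒  y_C1 = -12 or 52/9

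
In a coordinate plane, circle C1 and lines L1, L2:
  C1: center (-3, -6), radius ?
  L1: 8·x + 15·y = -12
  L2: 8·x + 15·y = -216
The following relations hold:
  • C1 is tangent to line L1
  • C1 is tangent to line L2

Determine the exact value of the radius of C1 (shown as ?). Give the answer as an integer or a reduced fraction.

6

1. [C1‖L1]  r_C1² − 36 = 0  ⇒  r_C1 = 6 (r>0 drops 1)
2. [C1‖L2]  r_C1² − 36 = 0  ⇒  r_C1 = 6 (r>0 drops 1)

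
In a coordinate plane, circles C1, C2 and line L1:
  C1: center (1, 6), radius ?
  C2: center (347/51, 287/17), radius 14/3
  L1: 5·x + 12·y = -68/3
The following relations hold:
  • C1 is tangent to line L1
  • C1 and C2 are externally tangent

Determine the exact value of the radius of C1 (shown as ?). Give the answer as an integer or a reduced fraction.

23/3

1. [C1‖L1]  r_C1² − 529/9 = 0  ⇒  r_C1 = 23/3 (r>0 drops 1)
2. [ext C1·C2]  r_C1² + (28/3)r_C1 − 391/3 = 0  ⇒  r_C1 = 23/3 (r>0 drops 1)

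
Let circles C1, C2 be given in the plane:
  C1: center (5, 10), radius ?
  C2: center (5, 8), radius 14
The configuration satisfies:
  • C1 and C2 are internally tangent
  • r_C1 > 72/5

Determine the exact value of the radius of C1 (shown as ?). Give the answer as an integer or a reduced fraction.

1. [int C1,C2]  r_C1² − 28r_C1 + 192 = 0  ⇒  r_C1 = 12 or 16
2. given r_C1 > 72/5: keep 16

16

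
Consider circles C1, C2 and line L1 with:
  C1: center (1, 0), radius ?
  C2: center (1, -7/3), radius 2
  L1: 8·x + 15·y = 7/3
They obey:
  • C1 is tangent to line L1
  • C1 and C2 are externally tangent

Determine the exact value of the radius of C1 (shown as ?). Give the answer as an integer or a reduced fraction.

1/3

1. [C1‖L1]  r_C1² − 1/9 = 0  ⇒  r_C1 = 1/3 (r>0 drops 1)
2. [ext C1·C2]  r_C1² + 4r_C1 − 13/9 = 0  ⇒  r_C1 = 1/3 (r>0 drops 1)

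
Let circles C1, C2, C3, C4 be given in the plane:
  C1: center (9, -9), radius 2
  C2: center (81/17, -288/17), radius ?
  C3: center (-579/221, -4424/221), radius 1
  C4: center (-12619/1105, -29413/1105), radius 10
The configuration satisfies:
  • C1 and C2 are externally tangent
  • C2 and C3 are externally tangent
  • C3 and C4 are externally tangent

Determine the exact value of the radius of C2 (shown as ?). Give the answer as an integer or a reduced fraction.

7

1. [ext C1·C2]  r_C2² + 4r_C2 − 77 = 0  ⇒  r_C2 = 7 (r>0 drops 1)
2. [ext C2·C3]  r_C2² + 2r_C2 − 63 = 0  ⇒  r_C2 = 7 (r>0 drops 1)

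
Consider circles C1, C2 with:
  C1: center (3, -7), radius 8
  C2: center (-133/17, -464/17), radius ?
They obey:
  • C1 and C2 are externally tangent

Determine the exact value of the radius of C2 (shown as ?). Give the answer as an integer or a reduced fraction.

1. [ext C1·C2]  r_C2² + 16r_C2 − 465 = 0  ⇒  r_C2 = 15 (r>0 drops 1)

15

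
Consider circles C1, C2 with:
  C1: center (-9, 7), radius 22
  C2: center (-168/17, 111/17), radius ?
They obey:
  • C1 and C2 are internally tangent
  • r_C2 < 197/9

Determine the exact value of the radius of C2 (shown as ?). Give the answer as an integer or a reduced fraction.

21

1. [int C1,C2]  r_C2² − 44r_C2 + 483 = 0  ⇒  r_C2 = 21 or 23
2. given r_C2 < 197/9: keep 21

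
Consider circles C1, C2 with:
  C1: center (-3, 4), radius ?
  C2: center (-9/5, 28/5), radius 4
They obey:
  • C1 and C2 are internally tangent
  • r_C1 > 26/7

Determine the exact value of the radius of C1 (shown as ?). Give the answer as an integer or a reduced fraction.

6

1. [int C1,C2]  r_C1² − 8r_C1 + 12 = 0  ⇒  r_C1 = 2 or 6
2. given r_C1 > 26/7: keep 6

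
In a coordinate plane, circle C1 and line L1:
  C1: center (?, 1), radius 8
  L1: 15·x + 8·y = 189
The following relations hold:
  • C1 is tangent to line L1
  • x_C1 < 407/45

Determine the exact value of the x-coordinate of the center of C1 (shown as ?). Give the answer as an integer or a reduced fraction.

3

1. [C1‖L1]  x_C1² − (362/15)x_C1 + 317/5 = 0  ⇒  x_C1 = 3 or 317/15
2. given x_C1 < 407/45: keep 3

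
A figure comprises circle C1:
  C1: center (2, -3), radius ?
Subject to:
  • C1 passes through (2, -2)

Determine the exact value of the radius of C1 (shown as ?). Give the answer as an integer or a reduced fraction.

1

1. [C1∋P]  r_C1² − 1 = 0  ⇒  r_C1 = 1 (r>0 drops 1)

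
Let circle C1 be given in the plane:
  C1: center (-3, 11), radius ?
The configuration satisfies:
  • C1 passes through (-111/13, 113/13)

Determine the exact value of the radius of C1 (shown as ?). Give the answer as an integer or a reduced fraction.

6

1. [C1∋P]  r_C1² − 36 = 0  ⇒  r_C1 = 6 (r>0 drops 1)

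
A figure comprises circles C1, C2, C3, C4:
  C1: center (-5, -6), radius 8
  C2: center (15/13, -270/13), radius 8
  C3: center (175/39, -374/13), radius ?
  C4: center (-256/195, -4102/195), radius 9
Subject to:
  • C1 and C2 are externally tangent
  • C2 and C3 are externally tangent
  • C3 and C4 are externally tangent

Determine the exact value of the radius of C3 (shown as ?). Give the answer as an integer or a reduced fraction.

2/3

1. [ext C2·C3]  r_C3² + 16r_C3 − 100/9 = 0  ⇒  r_C3 = 2/3 (r>0 drops 1)
2. [ext C3·C4]  r_C3² + 18r_C3 − 112/9 = 0  ⇒  r_C3 = 2/3 (r>0 drops 1)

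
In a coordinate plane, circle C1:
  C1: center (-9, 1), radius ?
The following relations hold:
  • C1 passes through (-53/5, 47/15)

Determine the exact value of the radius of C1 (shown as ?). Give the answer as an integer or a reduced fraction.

8/3

1. [C1∋P]  r_C1² − 64/9 = 0  ⇒  r_C1 = 8/3 (r>0 drops 1)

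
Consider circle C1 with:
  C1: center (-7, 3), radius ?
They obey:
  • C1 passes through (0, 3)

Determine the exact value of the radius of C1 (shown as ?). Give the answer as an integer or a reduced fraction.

7

1. [C1∋P]  r_C1² − 49 = 0  ⇒  r_C1 = 7 (r>0 drops 1)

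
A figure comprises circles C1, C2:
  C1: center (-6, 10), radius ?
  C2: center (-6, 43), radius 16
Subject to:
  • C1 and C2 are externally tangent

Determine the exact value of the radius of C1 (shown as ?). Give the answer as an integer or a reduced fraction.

1. [ext C1·C2]  r_C1² + 32r_C1 − 833 = 0  ⇒  r_C1 = 17 (r>0 drops 1)

17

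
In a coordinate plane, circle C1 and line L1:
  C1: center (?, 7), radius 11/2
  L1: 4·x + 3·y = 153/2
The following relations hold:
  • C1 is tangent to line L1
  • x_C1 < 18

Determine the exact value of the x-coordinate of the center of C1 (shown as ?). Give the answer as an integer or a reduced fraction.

7

1. [C1‖L1]  x_C1² − (111/4)x_C1 + 581/4 = 0  ⇒  x_C1 = 7 or 83/4
2. given x_C1 < 18: keep 7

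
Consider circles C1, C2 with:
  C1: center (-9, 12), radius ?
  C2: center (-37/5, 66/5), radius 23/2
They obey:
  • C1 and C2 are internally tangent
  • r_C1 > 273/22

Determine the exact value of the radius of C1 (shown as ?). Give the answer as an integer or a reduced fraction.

1. [int C1,C2]  r_C1² − 23r_C1 + 513/4 = 0  ⇒  r_C1 = 19/2 or 27/2
2. given r_C1 > 273/22: keep 27/2

27/2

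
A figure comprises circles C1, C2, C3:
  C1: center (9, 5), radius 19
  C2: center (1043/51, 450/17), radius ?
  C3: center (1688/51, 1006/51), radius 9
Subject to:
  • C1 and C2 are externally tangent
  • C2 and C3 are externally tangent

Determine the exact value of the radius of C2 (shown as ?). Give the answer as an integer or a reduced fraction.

16/3

1. [ext C1·C2]  r_C2² + 38r_C2 − 2080/9 = 0  ⇒  r_C2 = 16/3 (r>0 drops 1)
2. [ext C2·C3]  r_C2² + 18r_C2 − 1120/9 = 0  ⇒  r_C2 = 16/3 (r>0 drops 1)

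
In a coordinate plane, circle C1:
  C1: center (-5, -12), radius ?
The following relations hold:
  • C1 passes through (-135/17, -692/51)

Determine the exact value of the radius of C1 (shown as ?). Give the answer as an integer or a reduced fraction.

10/3

1. [C1∋P]  r_C1² − 100/9 = 0  ⇒  r_C1 = 10/3 (r>0 drops 1)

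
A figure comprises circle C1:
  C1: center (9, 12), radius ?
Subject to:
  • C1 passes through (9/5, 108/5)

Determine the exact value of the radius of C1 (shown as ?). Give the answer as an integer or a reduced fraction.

12

1. [C1∋P]  r_C1² − 144 = 0  ⇒  r_C1 = 12 (r>0 drops 1)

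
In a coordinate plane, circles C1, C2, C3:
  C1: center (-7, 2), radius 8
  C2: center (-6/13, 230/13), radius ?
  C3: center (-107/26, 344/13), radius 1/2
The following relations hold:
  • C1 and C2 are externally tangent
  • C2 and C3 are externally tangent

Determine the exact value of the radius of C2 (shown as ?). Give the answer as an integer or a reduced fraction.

1. [ext C1·C2]  r_C2² + 16r_C2 − 225 = 0  ⇒  r_C2 = 9 (r>0 drops 1)
2. [ext C2·C3]  r_C2² + 1r_C2 − 90 = 0  ⇒  r_C2 = 9 (r>0 drops 1)

9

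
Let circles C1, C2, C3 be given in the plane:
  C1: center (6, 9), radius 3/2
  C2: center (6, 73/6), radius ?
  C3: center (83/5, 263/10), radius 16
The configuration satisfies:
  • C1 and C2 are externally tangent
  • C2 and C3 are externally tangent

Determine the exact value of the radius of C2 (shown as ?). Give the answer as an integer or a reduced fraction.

1. [ext C1·C2]  r_C2² + 3r_C2 − 70/9 = 0  ⇒  r_C2 = 5/3 (r>0 drops 1)
2. [ext C2·C3]  r_C2² + 32r_C2 − 505/9 = 0  ⇒  r_C2 = 5/3 (r>0 drops 1)

5/3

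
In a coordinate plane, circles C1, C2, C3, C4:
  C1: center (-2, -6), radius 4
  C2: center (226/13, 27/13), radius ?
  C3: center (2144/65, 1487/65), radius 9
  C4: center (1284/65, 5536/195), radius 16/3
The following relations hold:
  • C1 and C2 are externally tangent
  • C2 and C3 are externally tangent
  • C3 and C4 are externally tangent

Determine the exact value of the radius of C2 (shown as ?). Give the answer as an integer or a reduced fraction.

1. [ext C1·C2]  r_C2² + 8r_C2 − 425 = 0  ⇒  r_C2 = 17 (r>0 drops 1)
2. [ext C2·C3]  r_C2² + 18r_C2 − 595 = 0  ⇒  r_C2 = 17 (r>0 drops 1)

17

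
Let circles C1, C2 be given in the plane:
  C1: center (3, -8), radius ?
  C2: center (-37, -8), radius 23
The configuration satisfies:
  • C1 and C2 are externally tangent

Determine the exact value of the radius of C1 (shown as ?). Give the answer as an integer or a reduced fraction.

17

1. [ext C1·C2]  r_C1² + 46r_C1 − 1071 = 0  ⇒  r_C1 = 17 (r>0 drops 1)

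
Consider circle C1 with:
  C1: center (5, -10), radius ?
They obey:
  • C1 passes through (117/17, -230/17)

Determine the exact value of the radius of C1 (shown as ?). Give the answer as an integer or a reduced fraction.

4

1. [C1∋P]  r_C1² − 16 = 0  ⇒  r_C1 = 4 (r>0 drops 1)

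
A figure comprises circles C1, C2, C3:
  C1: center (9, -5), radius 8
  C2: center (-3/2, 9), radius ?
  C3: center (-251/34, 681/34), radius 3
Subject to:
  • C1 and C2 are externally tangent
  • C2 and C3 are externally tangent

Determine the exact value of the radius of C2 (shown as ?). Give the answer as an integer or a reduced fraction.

19/2

1. [ext C1·C2]  r_C2² + 16r_C2 − 969/4 = 0  ⇒  r_C2 = 19/2 (r>0 drops 1)
2. [ext C2·C3]  r_C2² + 6r_C2 − 589/4 = 0  ⇒  r_C2 = 19/2 (r>0 drops 1)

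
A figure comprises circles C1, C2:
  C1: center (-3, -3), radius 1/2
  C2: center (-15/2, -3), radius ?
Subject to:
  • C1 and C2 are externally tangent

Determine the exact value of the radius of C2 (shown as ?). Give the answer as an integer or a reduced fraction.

4

1. [ext C1·C2]  r_C2² + 1r_C2 − 20 = 0  ⇒  r_C2 = 4 (r>0 drops 1)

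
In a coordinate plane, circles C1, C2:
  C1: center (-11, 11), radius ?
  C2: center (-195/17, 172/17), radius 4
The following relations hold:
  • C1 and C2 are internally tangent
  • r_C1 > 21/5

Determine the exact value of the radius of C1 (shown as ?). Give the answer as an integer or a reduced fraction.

5

1. [int C1,C2]  r_C1² − 8r_C1 + 15 = 0  ⇒  r_C1 = 3 or 5
2. given r_C1 > 21/5: keep 5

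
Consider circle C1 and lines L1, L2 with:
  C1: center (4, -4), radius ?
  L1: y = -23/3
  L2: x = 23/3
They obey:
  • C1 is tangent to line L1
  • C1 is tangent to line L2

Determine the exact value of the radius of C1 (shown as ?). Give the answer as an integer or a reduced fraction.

1. [C1‖L1]  r_C1² − 121/9 = 0  ⇒  r_C1 = 11/3 (r>0 drops 1)
2. [C1‖L2]  r_C1² − 121/9 = 0  ⇒  r_C1 = 11/3 (r>0 drops 1)

11/3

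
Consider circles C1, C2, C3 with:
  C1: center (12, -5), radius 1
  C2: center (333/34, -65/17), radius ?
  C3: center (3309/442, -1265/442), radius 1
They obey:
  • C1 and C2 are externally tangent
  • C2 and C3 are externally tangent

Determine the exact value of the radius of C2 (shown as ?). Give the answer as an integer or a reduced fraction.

1. [ext C1·C2]  r_C2² + 2r_C2 − 21/4 = 0  ⇒  r_C2 = 3/2 (r>0 drops 1)
2. [ext C2·C3]  r_C2² + 2r_C2 − 21/4 = 0  ⇒  r_C2 = 3/2 (r>0 drops 1)

3/2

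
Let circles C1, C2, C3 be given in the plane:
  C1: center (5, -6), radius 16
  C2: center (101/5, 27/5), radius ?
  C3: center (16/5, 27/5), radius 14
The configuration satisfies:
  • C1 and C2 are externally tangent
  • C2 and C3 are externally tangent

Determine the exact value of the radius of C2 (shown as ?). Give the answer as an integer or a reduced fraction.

3

1. [ext C1·C2]  r_C2² + 32r_C2 − 105 = 0  ⇒  r_C2 = 3 (r>0 drops 1)
2. [ext C2·C3]  r_C2² + 28r_C2 − 93 = 0  ⇒  r_C2 = 3 (r>0 drops 1)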